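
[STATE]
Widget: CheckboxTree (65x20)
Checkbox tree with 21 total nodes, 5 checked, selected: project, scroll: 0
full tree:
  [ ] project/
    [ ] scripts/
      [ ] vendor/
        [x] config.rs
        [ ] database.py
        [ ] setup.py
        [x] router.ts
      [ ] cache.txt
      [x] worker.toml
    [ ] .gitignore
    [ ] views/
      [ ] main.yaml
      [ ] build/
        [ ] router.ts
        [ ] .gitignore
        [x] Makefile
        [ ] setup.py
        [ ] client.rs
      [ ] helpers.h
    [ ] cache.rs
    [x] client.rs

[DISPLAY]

>[-] project/                                                    
   [-] scripts/                                                  
     [-] vendor/                                                 
       [x] config.rs                                             
       [ ] database.py                                           
       [ ] setup.py                                              
       [x] router.ts                                             
     [ ] cache.txt                                               
     [x] worker.toml                                             
   [ ] .gitignore                                                
   [-] views/                                                    
     [ ] main.yaml                                               
     [-] build/                                                  
       [ ] router.ts                                             
       [ ] .gitignore                                            
       [x] Makefile                                              
       [ ] setup.py                                              
       [ ] client.rs                                             
     [ ] helpers.h                                               
   [ ] cache.rs                                                  


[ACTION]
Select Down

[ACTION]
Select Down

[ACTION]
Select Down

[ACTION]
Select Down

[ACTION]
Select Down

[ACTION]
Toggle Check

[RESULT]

 [-] project/                                                    
   [-] scripts/                                                  
     [-] vendor/                                                 
       [x] config.rs                                             
       [ ] database.py                                           
>      [x] setup.py                                              
       [x] router.ts                                             
     [ ] cache.txt                                               
     [x] worker.toml                                             
   [ ] .gitignore                                                
   [-] views/                                                    
     [ ] main.yaml                                               
     [-] build/                                                  
       [ ] router.ts                                             
       [ ] .gitignore                                            
       [x] Makefile                                              
       [ ] setup.py                                              
       [ ] client.rs                                             
     [ ] helpers.h                                               
   [ ] cache.rs                                                  


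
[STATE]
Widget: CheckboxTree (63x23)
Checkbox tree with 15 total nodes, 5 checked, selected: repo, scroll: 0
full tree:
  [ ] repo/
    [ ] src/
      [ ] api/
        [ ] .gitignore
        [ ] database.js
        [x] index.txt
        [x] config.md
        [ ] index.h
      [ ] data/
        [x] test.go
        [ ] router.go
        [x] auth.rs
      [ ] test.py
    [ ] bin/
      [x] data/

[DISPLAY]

>[-] repo/                                                     
   [-] src/                                                    
     [-] api/                                                  
       [ ] .gitignore                                          
       [ ] database.js                                         
       [x] index.txt                                           
       [x] config.md                                           
       [ ] index.h                                             
     [-] data/                                                 
       [x] test.go                                             
       [ ] router.go                                           
       [x] auth.rs                                             
     [ ] test.py                                               
   [x] bin/                                                    
     [x] data/                                                 
                                                               
                                                               
                                                               
                                                               
                                                               
                                                               
                                                               
                                                               


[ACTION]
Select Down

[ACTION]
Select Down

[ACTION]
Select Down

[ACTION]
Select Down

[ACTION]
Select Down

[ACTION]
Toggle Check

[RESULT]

 [-] repo/                                                     
   [-] src/                                                    
     [-] api/                                                  
       [ ] .gitignore                                          
       [ ] database.js                                         
>      [ ] index.txt                                           
       [x] config.md                                           
       [ ] index.h                                             
     [-] data/                                                 
       [x] test.go                                             
       [ ] router.go                                           
       [x] auth.rs                                             
     [ ] test.py                                               
   [x] bin/                                                    
     [x] data/                                                 
                                                               
                                                               
                                                               
                                                               
                                                               
                                                               
                                                               
                                                               


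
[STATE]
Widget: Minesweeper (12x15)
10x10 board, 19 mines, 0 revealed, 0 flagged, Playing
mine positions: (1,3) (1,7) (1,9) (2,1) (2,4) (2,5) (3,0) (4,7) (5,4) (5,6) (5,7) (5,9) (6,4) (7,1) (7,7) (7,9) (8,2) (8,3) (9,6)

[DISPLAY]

■■■■■■■■■■  
■■■■■■■■■■  
■■■■■■■■■■  
■■■■■■■■■■  
■■■■■■■■■■  
■■■■■■■■■■  
■■■■■■■■■■  
■■■■■■■■■■  
■■■■■■■■■■  
■■■■■■■■■■  
            
            
            
            
            


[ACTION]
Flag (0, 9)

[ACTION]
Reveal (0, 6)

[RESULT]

■■■■■■1■■⚑  
■■■■■■■■■■  
■■■■■■■■■■  
■■■■■■■■■■  
■■■■■■■■■■  
■■■■■■■■■■  
■■■■■■■■■■  
■■■■■■■■■■  
■■■■■■■■■■  
■■■■■■■■■■  
            
            
            
            
            


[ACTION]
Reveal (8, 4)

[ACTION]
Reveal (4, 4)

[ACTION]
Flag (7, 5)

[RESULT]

■■■■■■1■■⚑  
■■■■■■■■■■  
■■■■■■■■■■  
■■■■■■■■■■  
■■■■1■■■■■  
■■■■■■■■■■  
■■■■■■■■■■  
■■■■■⚑■■■■  
■■■■1■■■■■  
■■■■■■■■■■  
            
            
            
            
            


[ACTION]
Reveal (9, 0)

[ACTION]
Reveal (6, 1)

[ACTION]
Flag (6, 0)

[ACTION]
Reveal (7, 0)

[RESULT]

■■■■■■1■■⚑  
■■■■■■■■■■  
■■■■■■■■■■  
■■■■■■■■■■  
■■■■1■■■■■  
■■■■■■■■■■  
⚑1■■■■■■■■  
1■■■■⚑■■■■  
12■■1■■■■■  
 1■■■■■■■■  
            
            
            
            
            


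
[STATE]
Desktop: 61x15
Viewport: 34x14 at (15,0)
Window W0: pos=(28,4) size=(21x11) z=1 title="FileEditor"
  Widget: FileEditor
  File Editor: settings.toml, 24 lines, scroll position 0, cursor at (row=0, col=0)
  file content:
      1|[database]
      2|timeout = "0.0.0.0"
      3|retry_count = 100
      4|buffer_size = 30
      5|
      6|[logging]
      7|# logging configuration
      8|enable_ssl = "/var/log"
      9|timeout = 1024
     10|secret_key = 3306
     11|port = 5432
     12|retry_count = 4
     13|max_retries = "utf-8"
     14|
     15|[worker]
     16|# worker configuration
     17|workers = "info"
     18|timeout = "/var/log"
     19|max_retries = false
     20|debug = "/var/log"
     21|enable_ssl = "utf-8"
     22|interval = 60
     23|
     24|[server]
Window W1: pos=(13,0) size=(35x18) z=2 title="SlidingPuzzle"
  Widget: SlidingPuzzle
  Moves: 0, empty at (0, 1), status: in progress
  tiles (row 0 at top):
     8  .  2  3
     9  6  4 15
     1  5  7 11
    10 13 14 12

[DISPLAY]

━━━━━━━━━━━━━━━━━━━━━━━━━━━━━━━━┓ 
SlidingPuzzle                   ┃ 
────────────────────────────────┨ 
────┬────┬────┬────┐            ┃ 
  8 │    │  2 │  3 │            ┃┓
────┼────┼────┼────┤            ┃┃
  9 │  6 │  4 │ 15 │            ┃┨
────┼────┼────┼────┤            ┃┃
  1 │  5 │  7 │ 11 │            ┃┃
────┼────┼────┼────┤            ┃┃
 10 │ 13 │ 14 │ 12 │            ┃┃
────┴────┴────┴────┘            ┃┃
oves: 0                         ┃┃
                                ┃┃


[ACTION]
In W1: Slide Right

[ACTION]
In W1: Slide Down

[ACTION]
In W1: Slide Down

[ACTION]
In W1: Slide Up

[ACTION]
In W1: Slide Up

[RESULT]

━━━━━━━━━━━━━━━━━━━━━━━━━━━━━━━━┓ 
SlidingPuzzle                   ┃ 
────────────────────────────────┨ 
────┬────┬────┬────┐            ┃ 
  9 │  8 │  2 │  3 │            ┃┓
────┼────┼────┼────┤            ┃┃
  1 │  6 │  4 │ 15 │            ┃┨
────┼────┼────┼────┤            ┃┃
    │  5 │  7 │ 11 │            ┃┃
────┼────┼────┼────┤            ┃┃
 10 │ 13 │ 14 │ 12 │            ┃┃
────┴────┴────┴────┘            ┃┃
oves: 3                         ┃┃
                                ┃┃


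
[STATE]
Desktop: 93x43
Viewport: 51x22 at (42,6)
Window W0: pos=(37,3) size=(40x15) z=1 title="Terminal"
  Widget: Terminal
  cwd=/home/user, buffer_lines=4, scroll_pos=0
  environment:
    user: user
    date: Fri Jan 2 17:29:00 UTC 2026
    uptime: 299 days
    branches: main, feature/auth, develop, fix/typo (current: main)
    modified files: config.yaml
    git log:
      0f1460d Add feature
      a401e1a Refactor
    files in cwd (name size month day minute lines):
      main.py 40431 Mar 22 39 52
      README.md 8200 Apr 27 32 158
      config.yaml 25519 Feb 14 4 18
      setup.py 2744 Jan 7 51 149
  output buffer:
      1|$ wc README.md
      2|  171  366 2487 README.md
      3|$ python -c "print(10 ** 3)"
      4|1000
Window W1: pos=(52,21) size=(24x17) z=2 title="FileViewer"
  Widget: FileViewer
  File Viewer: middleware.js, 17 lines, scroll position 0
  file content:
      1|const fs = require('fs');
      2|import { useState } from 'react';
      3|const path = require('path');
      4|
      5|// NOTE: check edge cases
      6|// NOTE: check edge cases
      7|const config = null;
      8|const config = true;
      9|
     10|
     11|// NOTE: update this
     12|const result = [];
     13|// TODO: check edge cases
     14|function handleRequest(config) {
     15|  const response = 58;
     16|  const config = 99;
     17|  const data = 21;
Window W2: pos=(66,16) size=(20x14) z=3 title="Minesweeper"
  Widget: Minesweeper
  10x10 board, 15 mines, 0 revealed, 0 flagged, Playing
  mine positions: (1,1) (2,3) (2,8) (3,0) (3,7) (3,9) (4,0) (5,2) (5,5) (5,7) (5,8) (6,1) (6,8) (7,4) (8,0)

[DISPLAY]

 README.md                        ┃                
1  366 2487 README.md             ┃                
thon -c "print(10 ** 3)"          ┃                
                                  ┃                
                                  ┃                
                                  ┃                
                                  ┃                
                                  ┃                
                                  ┃                
                                  ┃                
                        ┏━━━━━━━━━━━━━━━━━━┓       
━━━━━━━━━━━━━━━━━━━━━━━━┃ Minesweeper      ┃       
                        ┠──────────────────┨       
                        ┃■■■■■■■■■■        ┃       
                        ┃■■■■■■■■■■        ┃       
          ┏━━━━━━━━━━━━━┃■■■■■■■■■■        ┃       
          ┃ FileViewer  ┃■■■■■■■■■■        ┃       
          ┠─────────────┃■■■■■■■■■■        ┃       
          ┃const fs = re┃■■■■■■■■■■        ┃       
          ┃import { useS┃■■■■■■■■■■        ┃       
          ┃const path = ┃■■■■■■■■■■        ┃       
          ┃             ┃■■■■■■■■■■        ┃       


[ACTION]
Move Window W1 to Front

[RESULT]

 README.md                        ┃                
1  366 2487 README.md             ┃                
thon -c "print(10 ** 3)"          ┃                
                                  ┃                
                                  ┃                
                                  ┃                
                                  ┃                
                                  ┃                
                                  ┃                
                                  ┃                
                        ┏━━━━━━━━━━━━━━━━━━┓       
━━━━━━━━━━━━━━━━━━━━━━━━┃ Minesweeper      ┃       
                        ┠──────────────────┨       
                        ┃■■■■■■■■■■        ┃       
                        ┃■■■■■■■■■■        ┃       
          ┏━━━━━━━━━━━━━━━━━━━━━━┓■        ┃       
          ┃ FileViewer           ┃■        ┃       
          ┠──────────────────────┨■        ┃       
          ┃const fs = require('f▲┃■        ┃       
          ┃import { useState } f█┃■        ┃       
          ┃const path = require(░┃■        ┃       
          ┃                     ░┃■        ┃       


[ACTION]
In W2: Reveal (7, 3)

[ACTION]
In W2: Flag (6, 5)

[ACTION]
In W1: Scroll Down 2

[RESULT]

 README.md                        ┃                
1  366 2487 README.md             ┃                
thon -c "print(10 ** 3)"          ┃                
                                  ┃                
                                  ┃                
                                  ┃                
                                  ┃                
                                  ┃                
                                  ┃                
                                  ┃                
                        ┏━━━━━━━━━━━━━━━━━━┓       
━━━━━━━━━━━━━━━━━━━━━━━━┃ Minesweeper      ┃       
                        ┠──────────────────┨       
                        ┃■■■■■■■■■■        ┃       
                        ┃■■■■■■■■■■        ┃       
          ┏━━━━━━━━━━━━━━━━━━━━━━┓■        ┃       
          ┃ FileViewer           ┃■        ┃       
          ┠──────────────────────┨■        ┃       
          ┃const path = require(▲┃■        ┃       
          ┃                     ░┃■        ┃       
          ┃// NOTE: check edge c░┃■        ┃       
          ┃// NOTE: check edge c░┃■        ┃       


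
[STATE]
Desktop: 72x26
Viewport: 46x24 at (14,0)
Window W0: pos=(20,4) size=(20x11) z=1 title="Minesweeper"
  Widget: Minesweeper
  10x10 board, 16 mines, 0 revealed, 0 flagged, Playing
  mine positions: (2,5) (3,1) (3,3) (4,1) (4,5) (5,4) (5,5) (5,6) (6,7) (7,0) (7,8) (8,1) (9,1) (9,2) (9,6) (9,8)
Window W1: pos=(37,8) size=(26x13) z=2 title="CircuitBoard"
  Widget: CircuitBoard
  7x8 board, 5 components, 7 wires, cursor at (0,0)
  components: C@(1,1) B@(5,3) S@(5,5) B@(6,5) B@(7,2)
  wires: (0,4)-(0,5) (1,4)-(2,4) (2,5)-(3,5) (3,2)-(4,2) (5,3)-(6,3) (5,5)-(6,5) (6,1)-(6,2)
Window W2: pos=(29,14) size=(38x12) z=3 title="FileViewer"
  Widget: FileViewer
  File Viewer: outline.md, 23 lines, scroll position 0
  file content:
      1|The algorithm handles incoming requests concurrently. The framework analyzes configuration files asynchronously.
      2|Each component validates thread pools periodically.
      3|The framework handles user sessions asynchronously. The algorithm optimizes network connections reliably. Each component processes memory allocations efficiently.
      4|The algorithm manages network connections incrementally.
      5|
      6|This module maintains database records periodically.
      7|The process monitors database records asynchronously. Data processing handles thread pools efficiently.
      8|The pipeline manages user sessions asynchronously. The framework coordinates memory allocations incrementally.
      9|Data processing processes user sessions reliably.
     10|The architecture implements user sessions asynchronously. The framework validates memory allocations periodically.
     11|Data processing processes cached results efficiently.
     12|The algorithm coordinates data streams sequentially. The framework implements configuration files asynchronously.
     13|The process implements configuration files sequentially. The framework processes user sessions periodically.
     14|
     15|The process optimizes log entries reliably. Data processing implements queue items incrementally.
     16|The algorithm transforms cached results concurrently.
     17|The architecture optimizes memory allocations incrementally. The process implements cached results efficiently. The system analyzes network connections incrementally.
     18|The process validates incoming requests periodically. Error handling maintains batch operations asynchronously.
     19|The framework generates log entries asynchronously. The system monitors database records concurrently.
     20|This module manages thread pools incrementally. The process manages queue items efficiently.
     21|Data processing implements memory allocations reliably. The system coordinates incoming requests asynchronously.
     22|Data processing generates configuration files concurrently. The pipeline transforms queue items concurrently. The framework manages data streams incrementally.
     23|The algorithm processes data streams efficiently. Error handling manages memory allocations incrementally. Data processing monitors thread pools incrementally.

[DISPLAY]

                                              
                                              
                                              
                                              
      ┏━━━━━━━━━━━━━━━━━━┓                    
      ┃ Minesweeper      ┃                    
      ┠──────────────────┨                    
      ┃■■■■■■■■■■        ┃                    
      ┃■■■■■■■■■■      ┏━━━━━━━━━━━━━━━━━━━━━━
      ┃■■■■■■■■■■      ┃ CircuitBoard         
      ┃■■■■■■■■■■      ┠──────────────────────
      ┃■■■■■■■■■■      ┃   0 1 2 3 4 5 6      
      ┃■■■■■■■■■■      ┃0  [.]              · 
      ┃■■■■■■■■■■      ┃                      
      ┗━━━━━━━━┏━━━━━━━━━━━━━━━━━━━━━━━━━━━━━━
               ┃ FileViewer                   
               ┠──────────────────────────────
               ┃The algorithm handles incoming
               ┃Each component validates threa
               ┃The framework handles user ses
               ┃The algorithm manages network 
               ┃                              
               ┃This module maintains database
               ┃The process monitors database 


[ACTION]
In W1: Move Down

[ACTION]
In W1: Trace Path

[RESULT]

                                              
                                              
                                              
                                              
      ┏━━━━━━━━━━━━━━━━━━┓                    
      ┃ Minesweeper      ┃                    
      ┠──────────────────┨                    
      ┃■■■■■■■■■■        ┃                    
      ┃■■■■■■■■■■      ┏━━━━━━━━━━━━━━━━━━━━━━
      ┃■■■■■■■■■■      ┃ CircuitBoard         
      ┃■■■■■■■■■■      ┠──────────────────────
      ┃■■■■■■■■■■      ┃   0 1 2 3 4 5 6      
      ┃■■■■■■■■■■      ┃0                   · 
      ┃■■■■■■■■■■      ┃                      
      ┗━━━━━━━━┏━━━━━━━━━━━━━━━━━━━━━━━━━━━━━━
               ┃ FileViewer                   
               ┠──────────────────────────────
               ┃The algorithm handles incoming
               ┃Each component validates threa
               ┃The framework handles user ses
               ┃The algorithm manages network 
               ┃                              
               ┃This module maintains database
               ┃The process monitors database 


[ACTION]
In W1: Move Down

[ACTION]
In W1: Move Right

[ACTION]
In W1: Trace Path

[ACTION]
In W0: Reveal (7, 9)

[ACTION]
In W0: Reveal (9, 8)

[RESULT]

                                              
                                              
                                              
                                              
      ┏━━━━━━━━━━━━━━━━━━┓                    
      ┃ Minesweeper      ┃                    
      ┠──────────────────┨                    
      ┃■■■■■■■■■■        ┃                    
      ┃■■■■■■■■■■      ┏━━━━━━━━━━━━━━━━━━━━━━
      ┃■■■■■✹■■■■      ┃ CircuitBoard         
      ┃■✹■✹■■■■■■      ┠──────────────────────
      ┃■✹■■■✹■■■■      ┃   0 1 2 3 4 5 6      
      ┃■■■■✹✹✹■■■      ┃0                   · 
      ┃■■■■■■■✹■■      ┃                      
      ┗━━━━━━━━┏━━━━━━━━━━━━━━━━━━━━━━━━━━━━━━
               ┃ FileViewer                   
               ┠──────────────────────────────
               ┃The algorithm handles incoming
               ┃Each component validates threa
               ┃The framework handles user ses
               ┃The algorithm manages network 
               ┃                              
               ┃This module maintains database
               ┃The process monitors database 


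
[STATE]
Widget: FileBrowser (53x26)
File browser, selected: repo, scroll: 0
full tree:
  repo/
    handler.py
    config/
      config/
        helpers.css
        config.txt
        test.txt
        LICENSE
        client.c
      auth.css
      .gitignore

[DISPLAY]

> [-] repo/                                          
    handler.py                                       
    [+] config/                                      
                                                     
                                                     
                                                     
                                                     
                                                     
                                                     
                                                     
                                                     
                                                     
                                                     
                                                     
                                                     
                                                     
                                                     
                                                     
                                                     
                                                     
                                                     
                                                     
                                                     
                                                     
                                                     
                                                     


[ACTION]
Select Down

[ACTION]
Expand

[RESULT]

  [-] repo/                                          
  > handler.py                                       
    [+] config/                                      
                                                     
                                                     
                                                     
                                                     
                                                     
                                                     
                                                     
                                                     
                                                     
                                                     
                                                     
                                                     
                                                     
                                                     
                                                     
                                                     
                                                     
                                                     
                                                     
                                                     
                                                     
                                                     
                                                     


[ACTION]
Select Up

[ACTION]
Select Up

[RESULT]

> [-] repo/                                          
    handler.py                                       
    [+] config/                                      
                                                     
                                                     
                                                     
                                                     
                                                     
                                                     
                                                     
                                                     
                                                     
                                                     
                                                     
                                                     
                                                     
                                                     
                                                     
                                                     
                                                     
                                                     
                                                     
                                                     
                                                     
                                                     
                                                     


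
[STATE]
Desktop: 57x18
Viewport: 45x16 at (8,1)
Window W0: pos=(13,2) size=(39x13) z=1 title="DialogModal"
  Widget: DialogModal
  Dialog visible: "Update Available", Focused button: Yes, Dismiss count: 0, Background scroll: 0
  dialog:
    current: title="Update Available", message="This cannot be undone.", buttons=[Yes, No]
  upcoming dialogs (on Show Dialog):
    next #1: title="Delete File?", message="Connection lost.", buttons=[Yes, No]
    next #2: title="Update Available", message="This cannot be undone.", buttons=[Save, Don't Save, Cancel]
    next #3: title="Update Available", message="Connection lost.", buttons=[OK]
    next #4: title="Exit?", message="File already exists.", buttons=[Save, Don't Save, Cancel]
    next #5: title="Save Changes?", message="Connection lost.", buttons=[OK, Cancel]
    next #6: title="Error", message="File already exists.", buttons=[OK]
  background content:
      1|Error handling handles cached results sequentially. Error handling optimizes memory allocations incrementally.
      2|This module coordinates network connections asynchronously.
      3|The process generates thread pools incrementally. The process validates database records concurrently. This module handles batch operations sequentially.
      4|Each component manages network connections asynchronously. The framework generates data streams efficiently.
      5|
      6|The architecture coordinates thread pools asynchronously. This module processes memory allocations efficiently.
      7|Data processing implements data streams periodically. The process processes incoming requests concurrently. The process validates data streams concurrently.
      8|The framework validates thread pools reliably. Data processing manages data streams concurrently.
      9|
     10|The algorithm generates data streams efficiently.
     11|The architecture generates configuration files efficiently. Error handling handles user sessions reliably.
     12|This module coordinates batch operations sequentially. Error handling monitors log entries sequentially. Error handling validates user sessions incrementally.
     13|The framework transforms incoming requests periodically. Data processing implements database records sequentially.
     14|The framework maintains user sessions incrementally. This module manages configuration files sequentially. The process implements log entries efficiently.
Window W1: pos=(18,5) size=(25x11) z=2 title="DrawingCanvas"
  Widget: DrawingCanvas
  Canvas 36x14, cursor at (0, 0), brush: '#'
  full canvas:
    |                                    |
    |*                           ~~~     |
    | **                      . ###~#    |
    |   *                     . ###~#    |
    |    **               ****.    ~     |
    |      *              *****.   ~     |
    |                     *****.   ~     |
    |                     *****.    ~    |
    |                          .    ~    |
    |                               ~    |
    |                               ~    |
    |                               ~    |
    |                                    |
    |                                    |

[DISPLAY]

                                             
     ┏━━━━━━━━━━━━━━━━━━━━━━━━━━━━━━━━━━━━━┓ 
     ┃ DialogModal                         ┃ 
     ┠─────────────────────────────────────┨ 
     ┃Erro┏━━━━━━━━━━━━━━━━━━━━━━━┓ results┃ 
     ┃This┃ DrawingCanvas         ┃rk conne┃ 
     ┃The ┠───────────────────────┨─┐ols in┃ 
     ┃Each┃+                      ┃ │connec┃ 
     ┃    ┃*                      ┃ │      ┃ 
     ┃The ┃ **                    ┃ │read p┃ 
     ┃Data┃   *                   ┃─┘ strea┃ 
     ┃The ┃    **               **┃d pools ┃ 
     ┃    ┃      *              **┃        ┃ 
     ┗━━━━┃                     **┃━━━━━━━━┛ 
          ┗━━━━━━━━━━━━━━━━━━━━━━━┛          
                                             


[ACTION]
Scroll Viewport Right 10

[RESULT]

                                             
 ┏━━━━━━━━━━━━━━━━━━━━━━━━━━━━━━━━━━━━━┓     
 ┃ DialogModal                         ┃     
 ┠─────────────────────────────────────┨     
 ┃Erro┏━━━━━━━━━━━━━━━━━━━━━━━┓ results┃     
 ┃This┃ DrawingCanvas         ┃rk conne┃     
 ┃The ┠───────────────────────┨─┐ols in┃     
 ┃Each┃+                      ┃ │connec┃     
 ┃    ┃*                      ┃ │      ┃     
 ┃The ┃ **                    ┃ │read p┃     
 ┃Data┃   *                   ┃─┘ strea┃     
 ┃The ┃    **               **┃d pools ┃     
 ┃    ┃      *              **┃        ┃     
 ┗━━━━┃                     **┃━━━━━━━━┛     
      ┗━━━━━━━━━━━━━━━━━━━━━━━┛              
                                             


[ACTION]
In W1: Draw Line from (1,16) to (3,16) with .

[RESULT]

                                             
 ┏━━━━━━━━━━━━━━━━━━━━━━━━━━━━━━━━━━━━━┓     
 ┃ DialogModal                         ┃     
 ┠─────────────────────────────────────┨     
 ┃Erro┏━━━━━━━━━━━━━━━━━━━━━━━┓ results┃     
 ┃This┃ DrawingCanvas         ┃rk conne┃     
 ┃The ┠───────────────────────┨─┐ols in┃     
 ┃Each┃+                      ┃ │connec┃     
 ┃    ┃*               .      ┃ │      ┃     
 ┃The ┃ **             .      ┃ │read p┃     
 ┃Data┃   *            .      ┃─┘ strea┃     
 ┃The ┃    **               **┃d pools ┃     
 ┃    ┃      *              **┃        ┃     
 ┗━━━━┃                     **┃━━━━━━━━┛     
      ┗━━━━━━━━━━━━━━━━━━━━━━━┛              
                                             


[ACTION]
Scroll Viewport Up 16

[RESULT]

                                             
                                             
 ┏━━━━━━━━━━━━━━━━━━━━━━━━━━━━━━━━━━━━━┓     
 ┃ DialogModal                         ┃     
 ┠─────────────────────────────────────┨     
 ┃Erro┏━━━━━━━━━━━━━━━━━━━━━━━┓ results┃     
 ┃This┃ DrawingCanvas         ┃rk conne┃     
 ┃The ┠───────────────────────┨─┐ols in┃     
 ┃Each┃+                      ┃ │connec┃     
 ┃    ┃*               .      ┃ │      ┃     
 ┃The ┃ **             .      ┃ │read p┃     
 ┃Data┃   *            .      ┃─┘ strea┃     
 ┃The ┃    **               **┃d pools ┃     
 ┃    ┃      *              **┃        ┃     
 ┗━━━━┃                     **┃━━━━━━━━┛     
      ┗━━━━━━━━━━━━━━━━━━━━━━━┛              


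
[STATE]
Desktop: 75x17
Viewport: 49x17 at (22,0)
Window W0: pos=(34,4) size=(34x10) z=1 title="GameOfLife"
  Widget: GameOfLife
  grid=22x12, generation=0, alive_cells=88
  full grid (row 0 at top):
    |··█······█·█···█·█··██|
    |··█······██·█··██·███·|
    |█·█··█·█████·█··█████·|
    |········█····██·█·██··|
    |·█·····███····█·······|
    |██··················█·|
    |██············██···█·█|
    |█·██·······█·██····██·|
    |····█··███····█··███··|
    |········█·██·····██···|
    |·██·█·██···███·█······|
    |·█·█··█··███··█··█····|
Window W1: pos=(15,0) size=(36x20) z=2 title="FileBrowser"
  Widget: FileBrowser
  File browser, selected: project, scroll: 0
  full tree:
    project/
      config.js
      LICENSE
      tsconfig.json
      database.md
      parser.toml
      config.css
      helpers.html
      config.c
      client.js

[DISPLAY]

━━━━━━━━━━━━━━━━━━━━━━━━━━━━┓                    
rowser                      ┃                    
────────────────────────────┨                    
project/                    ┃                    
nfig.js                     ┃━━━━━━━━━━━━━━━━┓   
CENSE                       ┃                ┃   
config.json                 ┃────────────────┨   
tabase.md                   ┃                ┃   
rser.toml                   ┃█·██··          ┃   
nfig.css                    ┃······          ┃   
lpers.html                  ┃····█·          ┃   
nfig.c                      ┃···█·█          ┃   
ient.js                     ┃···██·          ┃   
                            ┃━━━━━━━━━━━━━━━━┛   
                            ┃                    
                            ┃                    
                            ┃                    


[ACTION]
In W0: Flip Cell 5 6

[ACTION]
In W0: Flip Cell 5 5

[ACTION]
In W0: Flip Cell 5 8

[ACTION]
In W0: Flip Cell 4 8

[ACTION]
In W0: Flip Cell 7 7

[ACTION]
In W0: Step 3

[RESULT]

━━━━━━━━━━━━━━━━━━━━━━━━━━━━┓                    
rowser                      ┃                    
────────────────────────────┨                    
project/                    ┃                    
nfig.js                     ┃━━━━━━━━━━━━━━━━┓   
CENSE                       ┃                ┃   
config.json                 ┃────────────────┨   
tabase.md                   ┃                ┃   
rser.toml                   ┃······          ┃   
nfig.css                    ┃···██·          ┃   
lpers.html                  ┃█····█          ┃   
nfig.c                      ┃█···██          ┃   
ient.js                     ┃·█·█··          ┃   
                            ┃━━━━━━━━━━━━━━━━┛   
                            ┃                    
                            ┃                    
                            ┃                    
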